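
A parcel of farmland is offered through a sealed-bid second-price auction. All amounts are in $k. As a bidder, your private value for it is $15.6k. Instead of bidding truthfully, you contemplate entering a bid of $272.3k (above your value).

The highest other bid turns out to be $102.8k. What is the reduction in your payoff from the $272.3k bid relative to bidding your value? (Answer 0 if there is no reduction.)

Bidding your value $15.6k: you lose (since $15.6k < $102.8k). Payoff $0k.
Bidding $272.3k: you win and pay $102.8k. Payoff $15.6k − $102.8k = −$87.2k.
The competing bid $102.8k lies between your value and your inflated bid, so overbidding wins an item priced above your value.
Loss from deviating = $0k − (−$87.2k) = $87.2k.
In a second-price auction your bid sets only whether you win, not what you pay, so bidding your true value is weakly dominant.

$87.2k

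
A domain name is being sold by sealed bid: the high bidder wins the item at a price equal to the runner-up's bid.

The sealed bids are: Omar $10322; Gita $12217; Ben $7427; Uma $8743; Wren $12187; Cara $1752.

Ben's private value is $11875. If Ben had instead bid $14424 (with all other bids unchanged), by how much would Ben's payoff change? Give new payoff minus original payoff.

The highest bid among the other bidders is $12217; Ben's bid doesn't change that.
Original bid $7427: Ben is not highest (top rival bid is $12217); payoff $0.
Alternative bid $14424: Ben is highest, pays the top rival bid $12217; payoff $11875 − $12217 = −$342.
Change in payoff = −$342 − ($0) = −$342.

−$342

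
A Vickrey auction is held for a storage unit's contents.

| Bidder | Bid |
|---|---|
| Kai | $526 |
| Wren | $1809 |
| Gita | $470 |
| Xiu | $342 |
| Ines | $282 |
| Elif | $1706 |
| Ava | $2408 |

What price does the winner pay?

Highest bid: Ava at $2408, so Ava wins.
Second-highest bid: Wren at $1809 — that is the price the winner pays.

$1809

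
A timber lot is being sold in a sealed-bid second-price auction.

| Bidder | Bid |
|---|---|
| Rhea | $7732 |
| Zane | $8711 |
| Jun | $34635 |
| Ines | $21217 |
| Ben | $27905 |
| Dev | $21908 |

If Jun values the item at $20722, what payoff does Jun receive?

Highest bid: Jun at $34635, so Jun wins.
Second-highest bid: Ben at $27905 — that is the price the winner pays.
Jun's payoff = value − price = $20722 − $27905 = −$7183.

−$7183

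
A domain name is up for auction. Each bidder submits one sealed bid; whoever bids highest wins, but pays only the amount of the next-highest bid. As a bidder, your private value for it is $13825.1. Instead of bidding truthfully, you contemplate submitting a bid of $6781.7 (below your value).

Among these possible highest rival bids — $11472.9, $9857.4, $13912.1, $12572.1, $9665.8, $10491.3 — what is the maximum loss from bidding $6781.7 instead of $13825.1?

$4159.3

$11472.9: truthful gives $2352.2, deviation gives $0 → loss $2352.2.
$9857.4: truthful gives $3967.7, deviation gives $0 → loss $3967.7.
$13912.1: same outcome either way → loss $0.
$12572.1: truthful gives $1253, deviation gives $0 → loss $1253.
$9665.8: truthful gives $4159.3, deviation gives $0 → loss $4159.3.
$10491.3: truthful gives $3333.8, deviation gives $0 → loss $3333.8.
Maximum loss: $4159.3.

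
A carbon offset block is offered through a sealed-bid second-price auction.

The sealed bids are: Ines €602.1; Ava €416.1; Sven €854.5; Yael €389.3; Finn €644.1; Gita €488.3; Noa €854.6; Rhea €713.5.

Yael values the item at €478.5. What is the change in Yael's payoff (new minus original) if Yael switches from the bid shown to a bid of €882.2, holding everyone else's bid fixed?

The highest bid among the other bidders is €854.6; Yael's bid doesn't change that.
Original bid €389.3: Yael is not highest (top rival bid is €854.6); payoff €0.
Alternative bid €882.2: Yael is highest, pays the top rival bid €854.6; payoff €478.5 − €854.6 = −€376.1.
Change in payoff = −€376.1 − (€0) = −€376.1.

−€376.1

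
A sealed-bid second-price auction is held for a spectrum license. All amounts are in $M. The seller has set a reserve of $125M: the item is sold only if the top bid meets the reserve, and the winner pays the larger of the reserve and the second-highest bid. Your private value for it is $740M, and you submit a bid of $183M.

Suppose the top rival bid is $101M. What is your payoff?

$615M

Your bid $183M is the highest and exceeds the reserve.
Price = max(second-highest bid, reserve) = max($101M, $125M) = $125M.
Payoff = $740M − $125M = $615M.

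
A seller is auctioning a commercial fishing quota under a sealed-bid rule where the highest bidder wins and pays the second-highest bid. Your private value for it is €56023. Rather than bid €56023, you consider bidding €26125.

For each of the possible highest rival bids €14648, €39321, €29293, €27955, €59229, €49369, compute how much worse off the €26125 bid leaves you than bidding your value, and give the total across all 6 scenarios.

€78154

The deviation costs you only when the competing bid falls strictly between €26125 and €56023; elsewhere both bids give the same outcome.
€14648: outcomes coincide → loss €0.
€39321: truthful payoff €16702, deviation payoff €0 → loss €16702.
€29293: truthful payoff €26730, deviation payoff €0 → loss €26730.
€27955: truthful payoff €28068, deviation payoff €0 → loss €28068.
€59229: outcomes coincide → loss €0.
€49369: truthful payoff €6654, deviation payoff €0 → loss €6654.
Total loss = €16702 + €26730 + €28068 + €6654 = €78154.
Truthful bidding weakly dominates here: raising your bid can only win items priced above your value, and lowering it can only forfeit items priced below.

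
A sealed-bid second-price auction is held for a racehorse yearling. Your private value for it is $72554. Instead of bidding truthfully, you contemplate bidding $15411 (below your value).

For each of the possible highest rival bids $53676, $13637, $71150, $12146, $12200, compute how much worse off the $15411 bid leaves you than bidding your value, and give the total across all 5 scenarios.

The deviation costs you only when the competing bid falls strictly between $15411 and $72554; elsewhere both bids give the same outcome.
$53676: truthful payoff $18878, deviation payoff $0 → loss $18878.
$13637: outcomes coincide → loss $0.
$71150: truthful payoff $1404, deviation payoff $0 → loss $1404.
$12146: outcomes coincide → loss $0.
$12200: outcomes coincide → loss $0.
Total loss = $18878 + $1404 = $20282.

$20282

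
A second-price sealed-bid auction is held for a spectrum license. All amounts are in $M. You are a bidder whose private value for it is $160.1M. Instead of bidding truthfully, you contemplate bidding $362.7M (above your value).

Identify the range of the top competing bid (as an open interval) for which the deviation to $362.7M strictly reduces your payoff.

($160.1M, $362.7M)

If the competing bid is below $160.1M, both bids win at the same price — no difference.
If it is above $362.7M, both bids lose — no difference.
If it lies strictly between $160.1M and $362.7M, bidding your value loses (payoff 0) while bidding $362.7M wins at a price above your value (payoff negative).
So the deviation strictly hurts on the open interval ($160.1M, $362.7M).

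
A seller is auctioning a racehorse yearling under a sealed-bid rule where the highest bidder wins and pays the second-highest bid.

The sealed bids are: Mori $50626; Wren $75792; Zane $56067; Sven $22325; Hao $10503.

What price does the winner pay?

Highest bid: Wren at $75792, so Wren wins.
Second-highest bid: Zane at $56067 — that is the price the winner pays.

$56067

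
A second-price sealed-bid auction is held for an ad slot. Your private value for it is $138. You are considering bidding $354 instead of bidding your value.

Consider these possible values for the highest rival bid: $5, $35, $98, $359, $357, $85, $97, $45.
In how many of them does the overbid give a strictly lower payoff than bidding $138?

The deviation hurts exactly when the highest competing bid lies strictly between $138 and $354 — overbidding then wins at a price above your value.
$5: below both → same outcome either way.
$35: below both → same outcome either way.
$98: below both → same outcome either way.
$359: above both → same outcome either way.
$357: above both → same outcome either way.
$85: below both → same outcome either way.
$97: below both → same outcome either way.
$45: below both → same outcome either way.
Count: 0.

0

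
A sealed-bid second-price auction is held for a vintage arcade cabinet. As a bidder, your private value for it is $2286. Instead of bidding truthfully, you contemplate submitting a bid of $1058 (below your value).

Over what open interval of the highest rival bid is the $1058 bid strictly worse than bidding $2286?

($1058, $2286)

If the competing bid is below $1058, both bids win at the same price — no difference.
If it is above $2286, both bids lose — no difference.
If it lies strictly between $1058 and $2286, bidding your value wins at a price below your value (positive payoff) while bidding $1058 loses (payoff 0).
So the deviation strictly hurts on the open interval ($1058, $2286).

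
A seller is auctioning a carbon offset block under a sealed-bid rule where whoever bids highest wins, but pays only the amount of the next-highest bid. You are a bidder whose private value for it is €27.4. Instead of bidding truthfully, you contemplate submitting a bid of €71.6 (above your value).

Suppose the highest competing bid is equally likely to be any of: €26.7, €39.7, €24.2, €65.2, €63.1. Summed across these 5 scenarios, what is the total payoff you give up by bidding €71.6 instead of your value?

€85.8

The deviation costs you only when the competing bid falls strictly between €27.4 and €71.6; elsewhere both bids give the same outcome.
€26.7: outcomes coincide → loss €0.
€39.7: truthful payoff €0, deviation payoff −€12.3 → loss €12.3.
€24.2: outcomes coincide → loss €0.
€65.2: truthful payoff €0, deviation payoff −€37.8 → loss €37.8.
€63.1: truthful payoff €0, deviation payoff −€35.7 → loss €35.7.
Total loss = €12.3 + €37.8 + €35.7 = €85.8.
In a second-price auction your bid sets only whether you win, not what you pay, so bidding your true value is weakly dominant.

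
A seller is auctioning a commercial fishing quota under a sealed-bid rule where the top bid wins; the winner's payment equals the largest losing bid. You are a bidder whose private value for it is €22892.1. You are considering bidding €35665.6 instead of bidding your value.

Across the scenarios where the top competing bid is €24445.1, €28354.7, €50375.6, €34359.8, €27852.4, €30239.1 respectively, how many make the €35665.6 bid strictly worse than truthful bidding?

5

The deviation hurts exactly when the highest competing bid lies strictly between €22892.1 and €35665.6 — overbidding then wins at a price above your value.
€24445.1: inside the interval → strictly worse (loss €1553).
€28354.7: inside the interval → strictly worse (loss €5462.6).
€50375.6: above both → same outcome either way.
€34359.8: inside the interval → strictly worse (loss €11467.7).
€27852.4: inside the interval → strictly worse (loss €4960.3).
€30239.1: inside the interval → strictly worse (loss €7347).
Count: 5.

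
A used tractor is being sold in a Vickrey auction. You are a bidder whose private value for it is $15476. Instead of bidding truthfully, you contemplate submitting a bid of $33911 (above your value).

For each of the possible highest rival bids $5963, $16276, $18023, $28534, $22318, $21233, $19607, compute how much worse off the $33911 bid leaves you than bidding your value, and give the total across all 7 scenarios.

$33135

The deviation costs you only when the competing bid falls strictly between $15476 and $33911; elsewhere both bids give the same outcome.
$5963: outcomes coincide → loss $0.
$16276: truthful payoff $0, deviation payoff −$800 → loss $800.
$18023: truthful payoff $0, deviation payoff −$2547 → loss $2547.
$28534: truthful payoff $0, deviation payoff −$13058 → loss $13058.
$22318: truthful payoff $0, deviation payoff −$6842 → loss $6842.
$21233: truthful payoff $0, deviation payoff −$5757 → loss $5757.
$19607: truthful payoff $0, deviation payoff −$4131 → loss $4131.
Total loss = $800 + $2547 + $13058 + $6842 + $5757 + $4131 = $33135.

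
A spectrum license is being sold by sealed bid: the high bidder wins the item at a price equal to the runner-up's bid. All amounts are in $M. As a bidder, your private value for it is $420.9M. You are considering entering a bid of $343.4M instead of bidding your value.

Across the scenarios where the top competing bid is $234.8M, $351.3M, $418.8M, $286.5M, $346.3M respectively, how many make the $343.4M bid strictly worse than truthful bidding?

3

The deviation hurts exactly when the highest competing bid lies strictly between $343.4M and $420.9M — underbidding then forfeits a profitable win.
$234.8M: below both → same outcome either way.
$351.3M: inside the interval → strictly worse (loss $69.6M).
$418.8M: inside the interval → strictly worse (loss $2.1M).
$286.5M: below both → same outcome either way.
$346.3M: inside the interval → strictly worse (loss $74.6M).
Count: 3.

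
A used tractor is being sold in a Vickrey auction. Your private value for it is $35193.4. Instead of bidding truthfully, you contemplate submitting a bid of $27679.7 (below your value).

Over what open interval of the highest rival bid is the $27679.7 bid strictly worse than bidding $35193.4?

If the competing bid is below $27679.7, both bids win at the same price — no difference.
If it is above $35193.4, both bids lose — no difference.
If it lies strictly between $27679.7 and $35193.4, bidding your value wins at a price below your value (positive payoff) while bidding $27679.7 loses (payoff 0).
So the deviation strictly hurts on the open interval ($27679.7, $35193.4).

($27679.7, $35193.4)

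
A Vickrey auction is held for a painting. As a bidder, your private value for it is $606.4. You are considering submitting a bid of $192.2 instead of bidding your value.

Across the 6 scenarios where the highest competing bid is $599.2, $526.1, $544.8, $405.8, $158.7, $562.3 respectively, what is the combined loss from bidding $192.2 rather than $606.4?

$393.8

The deviation costs you only when the competing bid falls strictly between $192.2 and $606.4; elsewhere both bids give the same outcome.
$599.2: truthful payoff $7.2, deviation payoff $0 → loss $7.2.
$526.1: truthful payoff $80.3, deviation payoff $0 → loss $80.3.
$544.8: truthful payoff $61.6, deviation payoff $0 → loss $61.6.
$405.8: truthful payoff $200.6, deviation payoff $0 → loss $200.6.
$158.7: outcomes coincide → loss $0.
$562.3: truthful payoff $44.1, deviation payoff $0 → loss $44.1.
Total loss = $7.2 + $80.3 + $61.6 + $200.6 + $44.1 = $393.8.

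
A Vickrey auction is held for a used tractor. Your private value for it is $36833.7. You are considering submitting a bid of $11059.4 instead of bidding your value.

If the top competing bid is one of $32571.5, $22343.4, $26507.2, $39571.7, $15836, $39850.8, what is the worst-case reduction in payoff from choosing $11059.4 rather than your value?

$20997.7

$32571.5: truthful gives $4262.2, deviation gives $0 → loss $4262.2.
$22343.4: truthful gives $14490.3, deviation gives $0 → loss $14490.3.
$26507.2: truthful gives $10326.5, deviation gives $0 → loss $10326.5.
$39571.7: same outcome either way → loss $0.
$15836: truthful gives $20997.7, deviation gives $0 → loss $20997.7.
$39850.8: same outcome either way → loss $0.
Maximum loss: $20997.7.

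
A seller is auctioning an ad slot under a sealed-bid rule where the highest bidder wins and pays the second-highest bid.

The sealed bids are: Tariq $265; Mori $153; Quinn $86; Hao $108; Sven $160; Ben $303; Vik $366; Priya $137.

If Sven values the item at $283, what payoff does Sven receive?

Highest bid: Vik at $366, so Vik wins.
Second-highest bid: Ben at $303 — that is the price the winner pays.
Sven did not win, so Sven pays nothing and receives nothing: payoff $0.

$0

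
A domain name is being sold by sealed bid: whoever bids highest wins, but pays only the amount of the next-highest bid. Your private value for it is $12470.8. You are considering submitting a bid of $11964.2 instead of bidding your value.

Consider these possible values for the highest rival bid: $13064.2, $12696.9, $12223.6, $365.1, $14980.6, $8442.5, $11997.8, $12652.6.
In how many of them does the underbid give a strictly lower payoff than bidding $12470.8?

The deviation hurts exactly when the highest competing bid lies strictly between $11964.2 and $12470.8 — underbidding then forfeits a profitable win.
$13064.2: above both → same outcome either way.
$12696.9: above both → same outcome either way.
$12223.6: inside the interval → strictly worse (loss $247.2).
$365.1: below both → same outcome either way.
$14980.6: above both → same outcome either way.
$8442.5: below both → same outcome either way.
$11997.8: inside the interval → strictly worse (loss $473).
$12652.6: above both → same outcome either way.
Count: 2.

2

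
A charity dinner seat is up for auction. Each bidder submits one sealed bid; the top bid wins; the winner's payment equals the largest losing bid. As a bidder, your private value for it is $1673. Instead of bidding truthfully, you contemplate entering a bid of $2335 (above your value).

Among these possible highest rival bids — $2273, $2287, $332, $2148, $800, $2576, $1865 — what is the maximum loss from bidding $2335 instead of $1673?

$614

$2273: truthful gives $0, deviation gives −$600 → loss $600.
$2287: truthful gives $0, deviation gives −$614 → loss $614.
$332: same outcome either way → loss $0.
$2148: truthful gives $0, deviation gives −$475 → loss $475.
$800: same outcome either way → loss $0.
$2576: same outcome either way → loss $0.
$1865: truthful gives $0, deviation gives −$192 → loss $192.
Maximum loss: $614.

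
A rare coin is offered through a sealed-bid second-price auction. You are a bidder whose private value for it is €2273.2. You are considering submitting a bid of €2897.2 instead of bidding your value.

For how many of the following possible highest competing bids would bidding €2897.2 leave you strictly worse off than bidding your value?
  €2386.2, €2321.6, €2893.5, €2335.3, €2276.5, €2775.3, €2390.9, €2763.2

The deviation hurts exactly when the highest competing bid lies strictly between €2273.2 and €2897.2 — overbidding then wins at a price above your value.
€2386.2: inside the interval → strictly worse (loss €113).
€2321.6: inside the interval → strictly worse (loss €48.4).
€2893.5: inside the interval → strictly worse (loss €620.3).
€2335.3: inside the interval → strictly worse (loss €62.1).
€2276.5: inside the interval → strictly worse (loss €3.3).
€2775.3: inside the interval → strictly worse (loss €502.1).
€2390.9: inside the interval → strictly worse (loss €117.7).
€2763.2: inside the interval → strictly worse (loss €490).
Count: 8.

8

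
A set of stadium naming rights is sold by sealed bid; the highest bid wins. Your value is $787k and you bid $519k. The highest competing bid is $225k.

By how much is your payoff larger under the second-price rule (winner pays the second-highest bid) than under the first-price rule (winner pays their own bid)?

$294k

You have the highest bid, so you win under either rule.
Second-price: pay $225k → payoff $562k.
First-price: pay your own bid $519k → payoff $268k.
Difference = $562k − ($268k) = $294k.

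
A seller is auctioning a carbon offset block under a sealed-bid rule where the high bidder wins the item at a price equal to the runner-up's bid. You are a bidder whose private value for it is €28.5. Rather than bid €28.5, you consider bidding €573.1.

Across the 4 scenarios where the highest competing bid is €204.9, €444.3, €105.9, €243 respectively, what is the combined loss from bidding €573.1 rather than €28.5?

€884.1

The deviation costs you only when the competing bid falls strictly between €28.5 and €573.1; elsewhere both bids give the same outcome.
€204.9: truthful payoff €0, deviation payoff −€176.4 → loss €176.4.
€444.3: truthful payoff €0, deviation payoff −€415.8 → loss €415.8.
€105.9: truthful payoff €0, deviation payoff −€77.4 → loss €77.4.
€243: truthful payoff €0, deviation payoff −€214.5 → loss €214.5.
Total loss = €176.4 + €415.8 + €77.4 + €214.5 = €884.1.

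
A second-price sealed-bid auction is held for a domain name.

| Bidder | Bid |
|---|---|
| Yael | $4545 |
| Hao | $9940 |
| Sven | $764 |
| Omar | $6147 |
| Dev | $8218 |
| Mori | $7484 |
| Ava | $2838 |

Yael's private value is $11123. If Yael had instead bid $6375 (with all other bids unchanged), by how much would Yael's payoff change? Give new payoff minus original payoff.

The highest bid among the other bidders is $9940; Yael's bid doesn't change that.
Original bid $4545: Yael is not highest (top rival bid is $9940); payoff $0.
Alternative bid $6375: Yael is not highest (top rival bid is $9940); payoff $0.
Change in payoff = $0 − ($0) = $0.

$0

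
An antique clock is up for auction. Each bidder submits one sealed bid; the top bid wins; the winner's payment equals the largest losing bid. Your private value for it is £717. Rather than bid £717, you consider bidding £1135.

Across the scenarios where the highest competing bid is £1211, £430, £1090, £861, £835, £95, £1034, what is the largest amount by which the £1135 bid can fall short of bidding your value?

£373

£1211: same outcome either way → loss £0.
£430: same outcome either way → loss £0.
£1090: truthful gives £0, deviation gives −£373 → loss £373.
£861: truthful gives £0, deviation gives −£144 → loss £144.
£835: truthful gives £0, deviation gives −£118 → loss £118.
£95: same outcome either way → loss £0.
£1034: truthful gives £0, deviation gives −£317 → loss £317.
Maximum loss: £373.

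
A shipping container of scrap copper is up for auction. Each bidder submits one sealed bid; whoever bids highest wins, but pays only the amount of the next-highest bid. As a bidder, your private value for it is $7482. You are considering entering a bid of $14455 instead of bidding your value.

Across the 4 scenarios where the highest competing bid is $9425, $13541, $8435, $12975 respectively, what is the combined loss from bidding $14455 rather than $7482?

The deviation costs you only when the competing bid falls strictly between $7482 and $14455; elsewhere both bids give the same outcome.
$9425: truthful payoff $0, deviation payoff −$1943 → loss $1943.
$13541: truthful payoff $0, deviation payoff −$6059 → loss $6059.
$8435: truthful payoff $0, deviation payoff −$953 → loss $953.
$12975: truthful payoff $0, deviation payoff −$5493 → loss $5493.
Total loss = $1943 + $6059 + $953 + $5493 = $14448.

$14448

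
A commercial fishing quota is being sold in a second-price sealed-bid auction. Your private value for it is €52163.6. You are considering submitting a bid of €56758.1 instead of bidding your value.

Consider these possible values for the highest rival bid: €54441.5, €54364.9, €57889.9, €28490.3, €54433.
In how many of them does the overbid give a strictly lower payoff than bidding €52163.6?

The deviation hurts exactly when the highest competing bid lies strictly between €52163.6 and €56758.1 — overbidding then wins at a price above your value.
€54441.5: inside the interval → strictly worse (loss €2277.9).
€54364.9: inside the interval → strictly worse (loss €2201.3).
€57889.9: above both → same outcome either way.
€28490.3: below both → same outcome either way.
€54433: inside the interval → strictly worse (loss €2269.4).
Count: 3.

3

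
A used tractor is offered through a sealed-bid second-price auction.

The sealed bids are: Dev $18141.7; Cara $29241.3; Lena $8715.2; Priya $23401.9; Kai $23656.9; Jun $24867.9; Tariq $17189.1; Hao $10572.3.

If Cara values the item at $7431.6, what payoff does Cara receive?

−$17436.3

Highest bid: Cara at $29241.3, so Cara wins.
Second-highest bid: Jun at $24867.9 — that is the price the winner pays.
Cara's payoff = value − price = $7431.6 − $24867.9 = −$17436.3.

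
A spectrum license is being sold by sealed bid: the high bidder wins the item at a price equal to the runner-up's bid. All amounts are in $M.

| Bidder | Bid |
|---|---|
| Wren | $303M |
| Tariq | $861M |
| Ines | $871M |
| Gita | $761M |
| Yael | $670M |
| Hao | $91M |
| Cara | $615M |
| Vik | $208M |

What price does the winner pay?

Highest bid: Ines at $871M, so Ines wins.
Second-highest bid: Tariq at $861M — that is the price the winner pays.

$861M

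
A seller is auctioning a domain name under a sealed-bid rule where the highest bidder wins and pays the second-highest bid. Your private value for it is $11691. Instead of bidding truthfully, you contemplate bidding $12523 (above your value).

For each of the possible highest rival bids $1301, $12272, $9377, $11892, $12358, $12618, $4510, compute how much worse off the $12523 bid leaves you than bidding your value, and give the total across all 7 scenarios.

The deviation costs you only when the competing bid falls strictly between $11691 and $12523; elsewhere both bids give the same outcome.
$1301: outcomes coincide → loss $0.
$12272: truthful payoff $0, deviation payoff −$581 → loss $581.
$9377: outcomes coincide → loss $0.
$11892: truthful payoff $0, deviation payoff −$201 → loss $201.
$12358: truthful payoff $0, deviation payoff −$667 → loss $667.
$12618: outcomes coincide → loss $0.
$4510: outcomes coincide → loss $0.
Total loss = $581 + $201 + $667 = $1449.

$1449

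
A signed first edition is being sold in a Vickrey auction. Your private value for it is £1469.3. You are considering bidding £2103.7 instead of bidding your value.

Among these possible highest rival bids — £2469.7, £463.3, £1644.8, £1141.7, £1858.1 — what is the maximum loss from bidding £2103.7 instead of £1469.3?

£2469.7: same outcome either way → loss £0.
£463.3: same outcome either way → loss £0.
£1644.8: truthful gives £0, deviation gives −£175.5 → loss £175.5.
£1141.7: same outcome either way → loss £0.
£1858.1: truthful gives £0, deviation gives −£388.8 → loss £388.8.
Maximum loss: £388.8.

£388.8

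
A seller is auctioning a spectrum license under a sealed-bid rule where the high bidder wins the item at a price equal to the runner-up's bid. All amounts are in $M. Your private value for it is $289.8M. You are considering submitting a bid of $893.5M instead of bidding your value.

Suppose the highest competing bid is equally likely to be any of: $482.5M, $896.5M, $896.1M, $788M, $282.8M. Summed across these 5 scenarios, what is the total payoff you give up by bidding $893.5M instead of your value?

The deviation costs you only when the competing bid falls strictly between $289.8M and $893.5M; elsewhere both bids give the same outcome.
$482.5M: truthful payoff $0M, deviation payoff −$192.7M → loss $192.7M.
$896.5M: outcomes coincide → loss $0M.
$896.1M: outcomes coincide → loss $0M.
$788M: truthful payoff $0M, deviation payoff −$498.2M → loss $498.2M.
$282.8M: outcomes coincide → loss $0M.
Total loss = $192.7M + $498.2M = $690.9M.

$690.9M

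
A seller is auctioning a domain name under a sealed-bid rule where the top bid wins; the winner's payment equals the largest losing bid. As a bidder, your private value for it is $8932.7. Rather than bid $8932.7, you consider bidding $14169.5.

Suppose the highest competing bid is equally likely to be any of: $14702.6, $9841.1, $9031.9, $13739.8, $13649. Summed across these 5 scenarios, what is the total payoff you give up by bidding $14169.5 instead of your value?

$10531

The deviation costs you only when the competing bid falls strictly between $8932.7 and $14169.5; elsewhere both bids give the same outcome.
$14702.6: outcomes coincide → loss $0.
$9841.1: truthful payoff $0, deviation payoff −$908.4 → loss $908.4.
$9031.9: truthful payoff $0, deviation payoff −$99.2 → loss $99.2.
$13739.8: truthful payoff $0, deviation payoff −$4807.1 → loss $4807.1.
$13649: truthful payoff $0, deviation payoff −$4716.3 → loss $4716.3.
Total loss = $908.4 + $99.2 + $4807.1 + $4716.3 = $10531.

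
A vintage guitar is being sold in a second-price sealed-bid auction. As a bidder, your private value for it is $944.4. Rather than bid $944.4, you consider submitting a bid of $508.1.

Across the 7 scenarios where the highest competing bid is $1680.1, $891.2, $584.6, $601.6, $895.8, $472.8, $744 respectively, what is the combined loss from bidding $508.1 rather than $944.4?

$1004.8

The deviation costs you only when the competing bid falls strictly between $508.1 and $944.4; elsewhere both bids give the same outcome.
$1680.1: outcomes coincide → loss $0.
$891.2: truthful payoff $53.2, deviation payoff $0 → loss $53.2.
$584.6: truthful payoff $359.8, deviation payoff $0 → loss $359.8.
$601.6: truthful payoff $342.8, deviation payoff $0 → loss $342.8.
$895.8: truthful payoff $48.6, deviation payoff $0 → loss $48.6.
$472.8: outcomes coincide → loss $0.
$744: truthful payoff $200.4, deviation payoff $0 → loss $200.4.
Total loss = $53.2 + $359.8 + $342.8 + $48.6 + $200.4 = $1004.8.
Truthful bidding weakly dominates here: raising your bid can only win items priced above your value, and lowering it can only forfeit items priced below.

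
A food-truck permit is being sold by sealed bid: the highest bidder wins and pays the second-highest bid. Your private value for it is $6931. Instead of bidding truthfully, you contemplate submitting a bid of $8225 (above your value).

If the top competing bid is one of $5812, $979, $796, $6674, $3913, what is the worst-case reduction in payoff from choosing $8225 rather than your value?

$0

$5812: same outcome either way → loss $0.
$979: same outcome either way → loss $0.
$796: same outcome either way → loss $0.
$6674: same outcome either way → loss $0.
$3913: same outcome either way → loss $0.
Maximum loss: $0.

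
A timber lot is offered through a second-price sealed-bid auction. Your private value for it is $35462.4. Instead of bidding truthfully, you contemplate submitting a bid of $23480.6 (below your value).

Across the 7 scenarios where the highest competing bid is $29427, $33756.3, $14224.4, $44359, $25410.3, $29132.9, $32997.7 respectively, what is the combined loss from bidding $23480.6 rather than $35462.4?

The deviation costs you only when the competing bid falls strictly between $23480.6 and $35462.4; elsewhere both bids give the same outcome.
$29427: truthful payoff $6035.4, deviation payoff $0 → loss $6035.4.
$33756.3: truthful payoff $1706.1, deviation payoff $0 → loss $1706.1.
$14224.4: outcomes coincide → loss $0.
$44359: outcomes coincide → loss $0.
$25410.3: truthful payoff $10052.1, deviation payoff $0 → loss $10052.1.
$29132.9: truthful payoff $6329.5, deviation payoff $0 → loss $6329.5.
$32997.7: truthful payoff $2464.7, deviation payoff $0 → loss $2464.7.
Total loss = $6035.4 + $1706.1 + $10052.1 + $6329.5 + $2464.7 = $26587.8.
Because the price is fixed by the runner-up's bid, deviating from your value can only change a good outcome into a bad one — never the reverse.

$26587.8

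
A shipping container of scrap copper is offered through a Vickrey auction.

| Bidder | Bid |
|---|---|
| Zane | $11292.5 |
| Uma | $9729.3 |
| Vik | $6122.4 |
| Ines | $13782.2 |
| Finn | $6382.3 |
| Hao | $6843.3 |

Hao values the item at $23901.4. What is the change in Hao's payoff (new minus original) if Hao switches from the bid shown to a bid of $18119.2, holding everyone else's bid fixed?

$10119.2

The highest bid among the other bidders is $13782.2; Hao's bid doesn't change that.
Original bid $6843.3: Hao is not highest (top rival bid is $13782.2); payoff $0.
Alternative bid $18119.2: Hao is highest, pays the top rival bid $13782.2; payoff $23901.4 − $13782.2 = $10119.2.
Change in payoff = $10119.2 − ($0) = $10119.2.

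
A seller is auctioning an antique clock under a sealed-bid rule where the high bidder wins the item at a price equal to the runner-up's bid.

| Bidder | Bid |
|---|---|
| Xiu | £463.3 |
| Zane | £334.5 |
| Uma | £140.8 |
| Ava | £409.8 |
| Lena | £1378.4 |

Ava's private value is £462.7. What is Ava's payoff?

£0

Highest bid: Lena at £1378.4, so Lena wins.
Second-highest bid: Xiu at £463.3 — that is the price the winner pays.
Ava did not win, so Ava pays nothing and receives nothing: payoff £0.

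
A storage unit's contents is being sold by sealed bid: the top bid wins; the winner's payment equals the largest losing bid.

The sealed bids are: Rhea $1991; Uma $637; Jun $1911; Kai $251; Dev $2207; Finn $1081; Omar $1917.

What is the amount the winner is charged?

$1991

Highest bid: Dev at $2207, so Dev wins.
Second-highest bid: Rhea at $1991 — that is the price the winner pays.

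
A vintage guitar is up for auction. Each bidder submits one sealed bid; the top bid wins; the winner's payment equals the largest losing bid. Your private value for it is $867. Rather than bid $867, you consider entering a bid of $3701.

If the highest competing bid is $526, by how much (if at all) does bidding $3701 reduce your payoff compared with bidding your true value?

Bidding your value $867: you win (since $867 > $526) and pay $526. Payoff $341.
Bidding $3701: you win and pay $526. Payoff $867 − $526 = $341.
Difference = $341 − $341 = $0; both bids lead to the same outcome because the competing bid is below both your value and your alternative bid.
Truthful bidding weakly dominates here: raising your bid can only win items priced above your value, and lowering it can only forfeit items priced below.

$0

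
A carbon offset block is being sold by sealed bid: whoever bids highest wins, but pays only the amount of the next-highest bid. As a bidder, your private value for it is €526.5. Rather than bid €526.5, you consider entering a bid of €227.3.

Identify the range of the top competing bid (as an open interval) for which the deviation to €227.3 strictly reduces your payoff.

If the competing bid is below €227.3, both bids win at the same price — no difference.
If it is above €526.5, both bids lose — no difference.
If it lies strictly between €227.3 and €526.5, bidding your value wins at a price below your value (positive payoff) while bidding €227.3 loses (payoff 0).
So the deviation strictly hurts on the open interval (€227.3, €526.5).
Truthful bidding weakly dominates here: raising your bid can only win items priced above your value, and lowering it can only forfeit items priced below.

(€227.3, €526.5)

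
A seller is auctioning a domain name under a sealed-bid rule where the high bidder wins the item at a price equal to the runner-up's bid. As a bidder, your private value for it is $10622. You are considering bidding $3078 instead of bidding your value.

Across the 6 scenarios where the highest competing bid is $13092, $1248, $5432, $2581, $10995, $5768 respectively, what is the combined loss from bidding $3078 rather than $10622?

$10044

The deviation costs you only when the competing bid falls strictly between $3078 and $10622; elsewhere both bids give the same outcome.
$13092: outcomes coincide → loss $0.
$1248: outcomes coincide → loss $0.
$5432: truthful payoff $5190, deviation payoff $0 → loss $5190.
$2581: outcomes coincide → loss $0.
$10995: outcomes coincide → loss $0.
$5768: truthful payoff $4854, deviation payoff $0 → loss $4854.
Total loss = $5190 + $4854 = $10044.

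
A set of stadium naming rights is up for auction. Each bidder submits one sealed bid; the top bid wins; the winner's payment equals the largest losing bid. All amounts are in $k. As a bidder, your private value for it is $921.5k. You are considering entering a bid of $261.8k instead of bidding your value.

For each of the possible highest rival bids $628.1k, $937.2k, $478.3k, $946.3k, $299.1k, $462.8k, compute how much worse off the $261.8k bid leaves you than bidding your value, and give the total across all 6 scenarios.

$1817.7k

The deviation costs you only when the competing bid falls strictly between $261.8k and $921.5k; elsewhere both bids give the same outcome.
$628.1k: truthful payoff $293.4k, deviation payoff $0k → loss $293.4k.
$937.2k: outcomes coincide → loss $0k.
$478.3k: truthful payoff $443.2k, deviation payoff $0k → loss $443.2k.
$946.3k: outcomes coincide → loss $0k.
$299.1k: truthful payoff $622.4k, deviation payoff $0k → loss $622.4k.
$462.8k: truthful payoff $458.7k, deviation payoff $0k → loss $458.7k.
Total loss = $293.4k + $443.2k + $622.4k + $458.7k = $1817.7k.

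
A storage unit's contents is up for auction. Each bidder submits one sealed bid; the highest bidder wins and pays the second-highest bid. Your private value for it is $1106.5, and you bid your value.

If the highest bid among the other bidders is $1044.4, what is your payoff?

Your bid $1106.5 exceeds the highest competing bid $1044.4, so you win.
In a second-price auction the winner pays the second-highest bid, $1044.4.
Payoff = value − price = $1106.5 − $1044.4 = $62.1.

$62.1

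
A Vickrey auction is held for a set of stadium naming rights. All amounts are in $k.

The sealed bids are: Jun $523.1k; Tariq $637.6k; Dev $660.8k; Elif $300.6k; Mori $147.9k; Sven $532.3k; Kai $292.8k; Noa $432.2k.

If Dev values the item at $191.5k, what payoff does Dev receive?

Highest bid: Dev at $660.8k, so Dev wins.
Second-highest bid: Tariq at $637.6k — that is the price the winner pays.
Dev's payoff = value − price = $191.5k − $637.6k = −$446.1k.

−$446.1k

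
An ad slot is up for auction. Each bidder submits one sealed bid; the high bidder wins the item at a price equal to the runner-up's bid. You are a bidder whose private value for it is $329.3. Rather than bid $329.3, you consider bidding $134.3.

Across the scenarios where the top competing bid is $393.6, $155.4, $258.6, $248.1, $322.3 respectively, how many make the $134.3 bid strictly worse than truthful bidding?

4

The deviation hurts exactly when the highest competing bid lies strictly between $134.3 and $329.3 — underbidding then forfeits a profitable win.
$393.6: above both → same outcome either way.
$155.4: inside the interval → strictly worse (loss $173.9).
$258.6: inside the interval → strictly worse (loss $70.7).
$248.1: inside the interval → strictly worse (loss $81.2).
$322.3: inside the interval → strictly worse (loss $7).
Count: 4.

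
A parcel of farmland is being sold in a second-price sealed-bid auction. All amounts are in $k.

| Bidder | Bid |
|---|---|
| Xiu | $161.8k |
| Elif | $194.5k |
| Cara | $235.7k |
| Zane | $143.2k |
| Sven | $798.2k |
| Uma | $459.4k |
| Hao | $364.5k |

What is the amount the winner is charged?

$459.4k

Highest bid: Sven at $798.2k, so Sven wins.
Second-highest bid: Uma at $459.4k — that is the price the winner pays.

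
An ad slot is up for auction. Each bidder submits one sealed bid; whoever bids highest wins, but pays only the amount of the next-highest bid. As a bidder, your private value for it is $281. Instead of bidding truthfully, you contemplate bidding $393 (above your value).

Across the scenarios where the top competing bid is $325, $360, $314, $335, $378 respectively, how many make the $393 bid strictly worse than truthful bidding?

The deviation hurts exactly when the highest competing bid lies strictly between $281 and $393 — overbidding then wins at a price above your value.
$325: inside the interval → strictly worse (loss $44).
$360: inside the interval → strictly worse (loss $79).
$314: inside the interval → strictly worse (loss $33).
$335: inside the interval → strictly worse (loss $54).
$378: inside the interval → strictly worse (loss $97).
Count: 5.

5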